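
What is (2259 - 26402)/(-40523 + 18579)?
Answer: 24143/21944 ≈ 1.1002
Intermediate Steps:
(2259 - 26402)/(-40523 + 18579) = -24143/(-21944) = -24143*(-1/21944) = 24143/21944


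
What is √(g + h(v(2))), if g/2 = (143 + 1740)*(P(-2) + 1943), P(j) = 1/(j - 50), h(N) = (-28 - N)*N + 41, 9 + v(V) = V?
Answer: √4946598618/26 ≈ 2705.1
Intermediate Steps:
v(V) = -9 + V
h(N) = 41 + N*(-28 - N) (h(N) = N*(-28 - N) + 41 = 41 + N*(-28 - N))
P(j) = 1/(-50 + j)
g = 190248905/26 (g = 2*((143 + 1740)*(1/(-50 - 2) + 1943)) = 2*(1883*(1/(-52) + 1943)) = 2*(1883*(-1/52 + 1943)) = 2*(1883*(101035/52)) = 2*(190248905/52) = 190248905/26 ≈ 7.3173e+6)
√(g + h(v(2))) = √(190248905/26 + (41 - (-9 + 2)² - 28*(-9 + 2))) = √(190248905/26 + (41 - 1*(-7)² - 28*(-7))) = √(190248905/26 + (41 - 1*49 + 196)) = √(190248905/26 + (41 - 49 + 196)) = √(190248905/26 + 188) = √(190253793/26) = √4946598618/26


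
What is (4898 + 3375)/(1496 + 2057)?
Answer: 8273/3553 ≈ 2.3285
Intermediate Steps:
(4898 + 3375)/(1496 + 2057) = 8273/3553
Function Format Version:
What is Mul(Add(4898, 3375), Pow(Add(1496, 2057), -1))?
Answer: Rational(8273, 3553) ≈ 2.3285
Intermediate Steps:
Mul(Add(4898, 3375), Pow(Add(1496, 2057), -1)) = Mul(8273, Pow(3553, -1)) = Mul(8273, Rational(1, 3553)) = Rational(8273, 3553)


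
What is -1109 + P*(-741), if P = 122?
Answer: -91511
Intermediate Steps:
-1109 + P*(-741) = -1109 + 122*(-741) = -1109 - 90402 = -91511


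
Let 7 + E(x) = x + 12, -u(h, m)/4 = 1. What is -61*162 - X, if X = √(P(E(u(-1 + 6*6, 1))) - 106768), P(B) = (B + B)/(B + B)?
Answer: -9882 - 3*I*√11863 ≈ -9882.0 - 326.75*I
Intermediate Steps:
u(h, m) = -4 (u(h, m) = -4*1 = -4)
E(x) = 5 + x (E(x) = -7 + (x + 12) = -7 + (12 + x) = 5 + x)
P(B) = 1 (P(B) = (2*B)/((2*B)) = (2*B)*(1/(2*B)) = 1)
X = 3*I*√11863 (X = √(1 - 106768) = √(-106767) = 3*I*√11863 ≈ 326.75*I)
-61*162 - X = -61*162 - 3*I*√11863 = -9882 - 3*I*√11863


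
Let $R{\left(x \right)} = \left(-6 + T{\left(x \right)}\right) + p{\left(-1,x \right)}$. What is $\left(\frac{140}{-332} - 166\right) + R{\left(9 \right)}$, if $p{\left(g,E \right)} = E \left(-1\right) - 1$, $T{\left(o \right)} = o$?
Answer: $- \frac{14394}{83} \approx -173.42$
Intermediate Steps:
$p{\left(g,E \right)} = -1 - E$ ($p{\left(g,E \right)} = - E - 1 = -1 - E$)
$R{\left(x \right)} = -7$ ($R{\left(x \right)} = \left(-6 + x\right) - \left(1 + x\right) = -7$)
$\left(\frac{140}{-332} - 166\right) + R{\left(9 \right)} = \left(\frac{140}{-332} - 166\right) - 7 = \left(140 \left(- \frac{1}{332}\right) - 166\right) - 7 = \left(- \frac{35}{83} - 166\right) - 7 = - \frac{13813}{83} - 7 = - \frac{14394}{83}$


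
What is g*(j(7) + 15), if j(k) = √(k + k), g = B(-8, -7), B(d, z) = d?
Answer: -120 - 8*√14 ≈ -149.93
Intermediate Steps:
g = -8
j(k) = √2*√k (j(k) = √(2*k) = √2*√k)
g*(j(7) + 15) = -8*(√2*√7 + 15) = -8*(√14 + 15) = -8*(15 + √14) = -120 - 8*√14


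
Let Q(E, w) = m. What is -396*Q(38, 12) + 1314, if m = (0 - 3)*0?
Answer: 1314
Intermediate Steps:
m = 0 (m = -3*0 = 0)
Q(E, w) = 0
-396*Q(38, 12) + 1314 = -396*0 + 1314 = 0 + 1314 = 1314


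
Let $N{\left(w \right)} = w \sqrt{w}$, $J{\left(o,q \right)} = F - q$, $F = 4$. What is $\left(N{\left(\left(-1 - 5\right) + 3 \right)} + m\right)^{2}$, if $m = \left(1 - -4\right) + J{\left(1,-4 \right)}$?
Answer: $142 - 78 i \sqrt{3} \approx 142.0 - 135.1 i$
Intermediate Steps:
$J{\left(o,q \right)} = 4 - q$
$N{\left(w \right)} = w^{\frac{3}{2}}$
$m = 13$ ($m = \left(1 - -4\right) + \left(4 - -4\right) = \left(1 + 4\right) + \left(4 + 4\right) = 5 + 8 = 13$)
$\left(N{\left(\left(-1 - 5\right) + 3 \right)} + m\right)^{2} = \left(\left(\left(-1 - 5\right) + 3\right)^{\frac{3}{2}} + 13\right)^{2} = \left(\left(-6 + 3\right)^{\frac{3}{2}} + 13\right)^{2} = \left(\left(-3\right)^{\frac{3}{2}} + 13\right)^{2} = \left(- 3 i \sqrt{3} + 13\right)^{2} = \left(13 - 3 i \sqrt{3}\right)^{2}$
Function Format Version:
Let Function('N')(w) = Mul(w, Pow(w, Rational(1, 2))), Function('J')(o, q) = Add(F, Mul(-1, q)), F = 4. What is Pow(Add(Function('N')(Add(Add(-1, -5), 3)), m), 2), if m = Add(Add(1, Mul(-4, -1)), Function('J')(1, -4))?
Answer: Add(142, Mul(-78, I, Pow(3, Rational(1, 2)))) ≈ Add(142.00, Mul(-135.10, I))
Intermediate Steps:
Function('J')(o, q) = Add(4, Mul(-1, q))
Function('N')(w) = Pow(w, Rational(3, 2))
m = 13 (m = Add(Add(1, Mul(-4, -1)), Add(4, Mul(-1, -4))) = Add(Add(1, 4), Add(4, 4)) = Add(5, 8) = 13)
Pow(Add(Function('N')(Add(Add(-1, -5), 3)), m), 2) = Pow(Add(Pow(Add(Add(-1, -5), 3), Rational(3, 2)), 13), 2) = Pow(Add(Pow(Add(-6, 3), Rational(3, 2)), 13), 2) = Pow(Add(Pow(-3, Rational(3, 2)), 13), 2) = Pow(Add(Mul(-3, I, Pow(3, Rational(1, 2))), 13), 2) = Pow(Add(13, Mul(-3, I, Pow(3, Rational(1, 2)))), 2)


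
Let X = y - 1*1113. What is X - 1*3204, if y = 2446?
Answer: -1871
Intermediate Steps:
X = 1333 (X = 2446 - 1*1113 = 2446 - 1113 = 1333)
X - 1*3204 = 1333 - 1*3204 = 1333 - 3204 = -1871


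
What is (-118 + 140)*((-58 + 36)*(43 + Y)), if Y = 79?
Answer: -59048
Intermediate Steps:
(-118 + 140)*((-58 + 36)*(43 + Y)) = (-118 + 140)*((-58 + 36)*(43 + 79)) = 22*(-22*122) = 22*(-2684) = -59048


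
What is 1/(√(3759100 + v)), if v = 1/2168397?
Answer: 21*√40079554457000817/8151221162701 ≈ 0.00051577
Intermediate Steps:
v = 1/2168397 ≈ 4.6117e-7
1/(√(3759100 + v)) = 1/(√(3759100 + 1/2168397)) = 1/(√(8151221162701/2168397)) = 1/(√40079554457000817/103257) = 21*√40079554457000817/8151221162701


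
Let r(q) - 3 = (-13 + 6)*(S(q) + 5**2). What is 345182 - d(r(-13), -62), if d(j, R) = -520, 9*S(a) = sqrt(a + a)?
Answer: 345702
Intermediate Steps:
S(a) = sqrt(2)*sqrt(a)/9 (S(a) = sqrt(a + a)/9 = sqrt(2*a)/9 = (sqrt(2)*sqrt(a))/9 = sqrt(2)*sqrt(a)/9)
r(q) = -172 - 7*sqrt(2)*sqrt(q)/9 (r(q) = 3 + (-13 + 6)*(sqrt(2)*sqrt(q)/9 + 5**2) = 3 - 7*(sqrt(2)*sqrt(q)/9 + 25) = 3 - 7*(25 + sqrt(2)*sqrt(q)/9) = 3 + (-175 - 7*sqrt(2)*sqrt(q)/9) = -172 - 7*sqrt(2)*sqrt(q)/9)
345182 - d(r(-13), -62) = 345182 - 1*(-520) = 345182 + 520 = 345702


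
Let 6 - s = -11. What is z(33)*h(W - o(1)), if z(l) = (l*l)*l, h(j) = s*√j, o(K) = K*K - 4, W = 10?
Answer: 610929*√13 ≈ 2.2027e+6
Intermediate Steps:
s = 17 (s = 6 - 1*(-11) = 6 + 11 = 17)
o(K) = -4 + K² (o(K) = K² - 4 = -4 + K²)
h(j) = 17*√j
z(l) = l³ (z(l) = l²*l = l³)
z(33)*h(W - o(1)) = 33³*(17*√(10 - (-4 + 1²))) = 35937*(17*√(10 - (-4 + 1))) = 35937*(17*√(10 - 1*(-3))) = 35937*(17*√(10 + 3)) = 35937*(17*√13) = 610929*√13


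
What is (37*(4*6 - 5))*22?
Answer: 15466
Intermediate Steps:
(37*(4*6 - 5))*22 = (37*(24 - 5))*22 = (37*19)*22 = 703*22 = 15466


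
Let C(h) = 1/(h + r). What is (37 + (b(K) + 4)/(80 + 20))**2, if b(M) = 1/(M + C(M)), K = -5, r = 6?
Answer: 8779369/6400 ≈ 1371.8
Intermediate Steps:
C(h) = 1/(6 + h) (C(h) = 1/(h + 6) = 1/(6 + h))
b(M) = 1/(M + 1/(6 + M))
(37 + (b(K) + 4)/(80 + 20))**2 = (37 + ((6 - 5)/(1 - 5*(6 - 5)) + 4)/(80 + 20))**2 = (37 + (1/(1 - 5*1) + 4)/100)**2 = (37 + (1/(1 - 5) + 4)*(1/100))**2 = (37 + (1/(-4) + 4)*(1/100))**2 = (37 + (-1/4*1 + 4)*(1/100))**2 = (37 + (-1/4 + 4)*(1/100))**2 = (37 + (15/4)*(1/100))**2 = (37 + 3/80)**2 = (2963/80)**2 = 8779369/6400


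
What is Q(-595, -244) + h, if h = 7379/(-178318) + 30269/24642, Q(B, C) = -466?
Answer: -10864045694/23372937 ≈ -464.81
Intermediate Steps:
h = 27742948/23372937 (h = 7379*(-1/178318) + 30269*(1/24642) = -157/3794 + 30269/24642 = 27742948/23372937 ≈ 1.1870)
Q(-595, -244) + h = -466 + 27742948/23372937 = -10864045694/23372937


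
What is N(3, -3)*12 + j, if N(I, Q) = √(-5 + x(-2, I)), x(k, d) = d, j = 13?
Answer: 13 + 12*I*√2 ≈ 13.0 + 16.971*I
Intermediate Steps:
N(I, Q) = √(-5 + I)
N(3, -3)*12 + j = √(-5 + 3)*12 + 13 = √(-2)*12 + 13 = (I*√2)*12 + 13 = 12*I*√2 + 13 = 13 + 12*I*√2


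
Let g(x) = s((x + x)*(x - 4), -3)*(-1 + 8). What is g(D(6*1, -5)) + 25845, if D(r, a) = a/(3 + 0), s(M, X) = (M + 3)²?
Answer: 2365108/81 ≈ 29199.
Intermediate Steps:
s(M, X) = (3 + M)²
D(r, a) = a/3
g(x) = 7*(3 + 2*x*(-4 + x))² (g(x) = (3 + (x + x)*(x - 4))²*(-1 + 8) = (3 + (2*x)*(-4 + x))²*7 = (3 + 2*x*(-4 + x))²*7 = 7*(3 + 2*x*(-4 + x))²)
g(D(6*1, -5)) + 25845 = 7*(3 + 2*((⅓)*(-5))*(-4 + (⅓)*(-5)))² + 25845 = 7*(3 + 2*(-5/3)*(-4 - 5/3))² + 25845 = 7*(3 + 2*(-5/3)*(-17/3))² + 25845 = 7*(3 + 170/9)² + 25845 = 7*(197/9)² + 25845 = 7*(38809/81) + 25845 = 271663/81 + 25845 = 2365108/81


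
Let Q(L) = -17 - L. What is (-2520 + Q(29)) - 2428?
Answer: -4994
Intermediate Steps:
(-2520 + Q(29)) - 2428 = (-2520 + (-17 - 1*29)) - 2428 = (-2520 + (-17 - 29)) - 2428 = (-2520 - 46) - 2428 = -2566 - 2428 = -4994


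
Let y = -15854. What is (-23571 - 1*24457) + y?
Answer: -63882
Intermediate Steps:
(-23571 - 1*24457) + y = (-23571 - 1*24457) - 15854 = (-23571 - 24457) - 15854 = -48028 - 15854 = -63882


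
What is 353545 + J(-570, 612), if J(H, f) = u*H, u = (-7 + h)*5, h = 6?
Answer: 356395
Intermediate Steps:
u = -5 (u = (-7 + 6)*5 = -1*5 = -5)
J(H, f) = -5*H
353545 + J(-570, 612) = 353545 - 5*(-570) = 353545 + 2850 = 356395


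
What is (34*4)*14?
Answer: 1904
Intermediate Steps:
(34*4)*14 = 136*14 = 1904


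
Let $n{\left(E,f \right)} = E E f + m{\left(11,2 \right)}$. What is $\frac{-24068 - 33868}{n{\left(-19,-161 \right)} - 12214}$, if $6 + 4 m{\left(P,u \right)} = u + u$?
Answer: $\frac{115872}{140671} \approx 0.82371$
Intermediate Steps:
$m{\left(P,u \right)} = - \frac{3}{2} + \frac{u}{2}$ ($m{\left(P,u \right)} = - \frac{3}{2} + \frac{u + u}{4} = - \frac{3}{2} + \frac{2 u}{4} = - \frac{3}{2} + \frac{u}{2}$)
$n{\left(E,f \right)} = - \frac{1}{2} + f E^{2}$ ($n{\left(E,f \right)} = E E f + \left(- \frac{3}{2} + \frac{1}{2} \cdot 2\right) = E^{2} f + \left(- \frac{3}{2} + 1\right) = f E^{2} - \frac{1}{2} = - \frac{1}{2} + f E^{2}$)
$\frac{-24068 - 33868}{n{\left(-19,-161 \right)} - 12214} = \frac{-24068 - 33868}{\left(- \frac{1}{2} - 161 \left(-19\right)^{2}\right) - 12214} = - \frac{57936}{\left(- \frac{1}{2} - 58121\right) - 12214} = - \frac{57936}{- \frac{116243}{2} - 12214} = - \frac{57936}{- \frac{140671}{2}} = \left(-57936\right) \left(- \frac{2}{140671}\right) = \frac{115872}{140671}$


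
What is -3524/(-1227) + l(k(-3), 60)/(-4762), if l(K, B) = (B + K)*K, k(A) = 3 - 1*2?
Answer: 16706441/5842974 ≈ 2.8592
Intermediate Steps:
k(A) = 1 (k(A) = 3 - 2 = 1)
l(K, B) = K*(B + K)
-3524/(-1227) + l(k(-3), 60)/(-4762) = -3524/(-1227) + (1*(60 + 1))/(-4762) = -3524*(-1/1227) + (1*61)*(-1/4762) = 3524/1227 + 61*(-1/4762) = 3524/1227 - 61/4762 = 16706441/5842974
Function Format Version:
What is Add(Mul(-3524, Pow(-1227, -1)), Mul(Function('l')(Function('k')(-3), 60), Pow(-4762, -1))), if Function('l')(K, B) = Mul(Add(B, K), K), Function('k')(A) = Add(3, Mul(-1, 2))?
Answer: Rational(16706441, 5842974) ≈ 2.8592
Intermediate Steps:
Function('k')(A) = 1 (Function('k')(A) = Add(3, -2) = 1)
Function('l')(K, B) = Mul(K, Add(B, K))
Add(Mul(-3524, Pow(-1227, -1)), Mul(Function('l')(Function('k')(-3), 60), Pow(-4762, -1))) = Add(Mul(-3524, Pow(-1227, -1)), Mul(Mul(1, Add(60, 1)), Pow(-4762, -1))) = Add(Mul(-3524, Rational(-1, 1227)), Mul(Mul(1, 61), Rational(-1, 4762))) = Add(Rational(3524, 1227), Mul(61, Rational(-1, 4762))) = Add(Rational(3524, 1227), Rational(-61, 4762)) = Rational(16706441, 5842974)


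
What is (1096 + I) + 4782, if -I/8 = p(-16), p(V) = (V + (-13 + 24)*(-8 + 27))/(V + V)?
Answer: 23705/4 ≈ 5926.3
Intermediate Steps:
p(V) = (209 + V)/(2*V) (p(V) = (V + 11*19)/((2*V)) = (V + 209)*(1/(2*V)) = (209 + V)*(1/(2*V)) = (209 + V)/(2*V))
I = 193/4 (I = -4*(209 - 16)/(-16) = -4*(-1)*193/16 = -8*(-193/32) = 193/4 ≈ 48.250)
(1096 + I) + 4782 = (1096 + 193/4) + 4782 = 4577/4 + 4782 = 23705/4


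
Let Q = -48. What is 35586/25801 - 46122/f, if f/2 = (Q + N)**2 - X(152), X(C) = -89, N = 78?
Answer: -559802307/25517189 ≈ -21.938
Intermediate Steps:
f = 1978 (f = 2*((-48 + 78)**2 - 1*(-89)) = 2*(30**2 + 89) = 2*(900 + 89) = 2*989 = 1978)
35586/25801 - 46122/f = 35586/25801 - 46122/1978 = 35586*(1/25801) - 46122*1/1978 = 35586/25801 - 23061/989 = -559802307/25517189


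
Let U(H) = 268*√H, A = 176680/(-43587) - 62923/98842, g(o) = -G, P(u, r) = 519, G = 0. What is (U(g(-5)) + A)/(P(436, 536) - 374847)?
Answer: 20206029361/1612689717207312 ≈ 1.2529e-5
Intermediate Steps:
g(o) = 0 (g(o) = -1*0 = 0)
A = -20206029361/4308226254 (A = 176680*(-1/43587) - 62923*1/98842 = -176680/43587 - 62923/98842 = -20206029361/4308226254 ≈ -4.6901)
(U(g(-5)) + A)/(P(436, 536) - 374847) = (268*√0 - 20206029361/4308226254)/(519 - 374847) = (268*0 - 20206029361/4308226254)/(-374328) = (0 - 20206029361/4308226254)*(-1/374328) = -20206029361/4308226254*(-1/374328) = 20206029361/1612689717207312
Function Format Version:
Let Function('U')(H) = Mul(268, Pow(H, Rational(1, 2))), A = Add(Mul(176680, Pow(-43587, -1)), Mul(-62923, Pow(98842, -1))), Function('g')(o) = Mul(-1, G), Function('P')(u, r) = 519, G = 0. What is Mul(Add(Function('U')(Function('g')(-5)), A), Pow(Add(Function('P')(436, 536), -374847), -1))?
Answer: Rational(20206029361, 1612689717207312) ≈ 1.2529e-5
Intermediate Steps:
Function('g')(o) = 0 (Function('g')(o) = Mul(-1, 0) = 0)
A = Rational(-20206029361, 4308226254) (A = Add(Mul(176680, Rational(-1, 43587)), Mul(-62923, Rational(1, 98842))) = Add(Rational(-176680, 43587), Rational(-62923, 98842)) = Rational(-20206029361, 4308226254) ≈ -4.6901)
Mul(Add(Function('U')(Function('g')(-5)), A), Pow(Add(Function('P')(436, 536), -374847), -1)) = Mul(Add(Mul(268, Pow(0, Rational(1, 2))), Rational(-20206029361, 4308226254)), Pow(Add(519, -374847), -1)) = Mul(Add(Mul(268, 0), Rational(-20206029361, 4308226254)), Pow(-374328, -1)) = Mul(Add(0, Rational(-20206029361, 4308226254)), Rational(-1, 374328)) = Mul(Rational(-20206029361, 4308226254), Rational(-1, 374328)) = Rational(20206029361, 1612689717207312)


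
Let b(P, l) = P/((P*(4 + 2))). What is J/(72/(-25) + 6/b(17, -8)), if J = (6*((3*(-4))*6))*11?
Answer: -3300/23 ≈ -143.48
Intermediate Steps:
b(P, l) = 1/6 (b(P, l) = P/((P*6)) = P/((6*P)) = P*(1/(6*P)) = 1/6)
J = -4752 (J = (6*(-12*6))*11 = (6*(-72))*11 = -432*11 = -4752)
J/(72/(-25) + 6/b(17, -8)) = -4752/(72/(-25) + 6/(1/6)) = -4752/(72*(-1/25) + 6*6) = -4752/(-72/25 + 36) = -4752/828/25 = -4752*25/828 = -3300/23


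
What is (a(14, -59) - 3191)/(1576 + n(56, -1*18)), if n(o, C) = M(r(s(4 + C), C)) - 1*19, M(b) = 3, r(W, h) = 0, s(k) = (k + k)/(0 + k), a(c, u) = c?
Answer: -1059/520 ≈ -2.0365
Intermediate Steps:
s(k) = 2 (s(k) = (2*k)/k = 2)
n(o, C) = -16 (n(o, C) = 3 - 1*19 = 3 - 19 = -16)
(a(14, -59) - 3191)/(1576 + n(56, -1*18)) = (14 - 3191)/(1576 - 16) = -3177/1560 = -3177*1/1560 = -1059/520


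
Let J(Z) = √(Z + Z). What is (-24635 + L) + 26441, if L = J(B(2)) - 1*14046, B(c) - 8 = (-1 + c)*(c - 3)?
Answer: -12240 + √14 ≈ -12236.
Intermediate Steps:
B(c) = 8 + (-1 + c)*(-3 + c) (B(c) = 8 + (-1 + c)*(c - 3) = 8 + (-1 + c)*(-3 + c))
J(Z) = √2*√Z (J(Z) = √(2*Z) = √2*√Z)
L = -14046 + √14 (L = √2*√(11 + 2² - 4*2) - 1*14046 = √2*√(11 + 4 - 8) - 14046 = √2*√7 - 14046 = √14 - 14046 = -14046 + √14 ≈ -14042.)
(-24635 + L) + 26441 = (-24635 + (-14046 + √14)) + 26441 = (-38681 + √14) + 26441 = -12240 + √14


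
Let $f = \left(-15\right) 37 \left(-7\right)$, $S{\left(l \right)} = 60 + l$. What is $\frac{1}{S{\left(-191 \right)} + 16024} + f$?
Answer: $\frac{61744306}{15893} \approx 3885.0$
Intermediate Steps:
$f = 3885$ ($f = \left(-555\right) \left(-7\right) = 3885$)
$\frac{1}{S{\left(-191 \right)} + 16024} + f = \frac{1}{\left(60 - 191\right) + 16024} + 3885 = \frac{1}{-131 + 16024} + 3885 = \frac{1}{15893} + 3885 = \frac{61744306}{15893}$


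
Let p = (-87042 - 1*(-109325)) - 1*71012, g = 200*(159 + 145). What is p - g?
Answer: -109529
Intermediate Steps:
g = 60800 (g = 200*304 = 60800)
p = -48729 (p = (-87042 + 109325) - 71012 = 22283 - 71012 = -48729)
p - g = -48729 - 1*60800 = -48729 - 60800 = -109529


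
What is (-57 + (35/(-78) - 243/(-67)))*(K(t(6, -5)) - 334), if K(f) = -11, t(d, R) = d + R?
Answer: 32346395/1742 ≈ 18569.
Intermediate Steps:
t(d, R) = R + d
(-57 + (35/(-78) - 243/(-67)))*(K(t(6, -5)) - 334) = (-57 + (35/(-78) - 243/(-67)))*(-11 - 334) = (-57 + (35*(-1/78) - 243*(-1/67)))*(-345) = (-57 + (-35/78 + 243/67))*(-345) = (-57 + 16609/5226)*(-345) = -281273/5226*(-345) = 32346395/1742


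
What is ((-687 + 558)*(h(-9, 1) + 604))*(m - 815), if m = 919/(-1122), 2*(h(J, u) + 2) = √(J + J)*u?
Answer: 11847362107/187 + 118080021*I*√2/748 ≈ 6.3355e+7 + 2.2325e+5*I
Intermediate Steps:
h(J, u) = -2 + u*√2*√J/2 (h(J, u) = -2 + (√(J + J)*u)/2 = -2 + (√(2*J)*u)/2 = -2 + ((√2*√J)*u)/2 = -2 + (u*√2*√J)/2 = -2 + u*√2*√J/2)
m = -919/1122 (m = 919*(-1/1122) = -919/1122 ≈ -0.81907)
((-687 + 558)*(h(-9, 1) + 604))*(m - 815) = ((-687 + 558)*((-2 + (½)*1*√2*√(-9)) + 604))*(-919/1122 - 815) = -129*((-2 + (½)*1*√2*(3*I)) + 604)*(-915349/1122) = -129*((-2 + 3*I*√2/2) + 604)*(-915349/1122) = -129*(602 + 3*I*√2/2)*(-915349/1122) = (-77658 - 387*I*√2/2)*(-915349/1122) = 11847362107/187 + 118080021*I*√2/748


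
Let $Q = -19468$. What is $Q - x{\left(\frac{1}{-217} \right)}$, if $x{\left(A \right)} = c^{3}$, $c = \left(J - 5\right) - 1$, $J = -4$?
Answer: $-18468$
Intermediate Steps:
$c = -10$ ($c = \left(-4 - 5\right) - 1 = -9 - 1 = -10$)
$x{\left(A \right)} = -1000$ ($x{\left(A \right)} = \left(-10\right)^{3} = -1000$)
$Q - x{\left(\frac{1}{-217} \right)} = -19468 - -1000 = -19468 + 1000 = -18468$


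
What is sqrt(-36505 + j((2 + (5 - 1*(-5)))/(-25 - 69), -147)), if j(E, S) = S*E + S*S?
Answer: 7*I*sqrt(670690)/47 ≈ 121.97*I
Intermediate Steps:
j(E, S) = S**2 + E*S (j(E, S) = E*S + S**2 = S**2 + E*S)
sqrt(-36505 + j((2 + (5 - 1*(-5)))/(-25 - 69), -147)) = sqrt(-36505 - 147*((2 + (5 - 1*(-5)))/(-25 - 69) - 147)) = sqrt(-36505 - 147*((2 + (5 + 5))/(-94) - 147)) = sqrt(-36505 - 147*((2 + 10)*(-1/94) - 147)) = sqrt(-36505 - 147*(12*(-1/94) - 147)) = sqrt(-36505 - 147*(-6/47 - 147)) = sqrt(-36505 - 147*(-6915/47)) = sqrt(-36505 + 1016505/47) = sqrt(-699230/47) = 7*I*sqrt(670690)/47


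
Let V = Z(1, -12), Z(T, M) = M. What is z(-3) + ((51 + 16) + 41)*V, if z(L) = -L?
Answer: -1293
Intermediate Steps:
V = -12
z(-3) + ((51 + 16) + 41)*V = -1*(-3) + ((51 + 16) + 41)*(-12) = 3 + (67 + 41)*(-12) = 3 + 108*(-12) = 3 - 1296 = -1293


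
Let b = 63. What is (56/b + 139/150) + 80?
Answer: 36817/450 ≈ 81.816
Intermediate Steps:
(56/b + 139/150) + 80 = (56/63 + 139/150) + 80 = (56*(1/63) + 139*(1/150)) + 80 = (8/9 + 139/150) + 80 = 817/450 + 80 = 36817/450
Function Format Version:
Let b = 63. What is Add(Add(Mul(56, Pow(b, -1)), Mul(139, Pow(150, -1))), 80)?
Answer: Rational(36817, 450) ≈ 81.816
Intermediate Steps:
Add(Add(Mul(56, Pow(b, -1)), Mul(139, Pow(150, -1))), 80) = Add(Add(Mul(56, Pow(63, -1)), Mul(139, Pow(150, -1))), 80) = Add(Add(Mul(56, Rational(1, 63)), Mul(139, Rational(1, 150))), 80) = Add(Add(Rational(8, 9), Rational(139, 150)), 80) = Add(Rational(817, 450), 80) = Rational(36817, 450)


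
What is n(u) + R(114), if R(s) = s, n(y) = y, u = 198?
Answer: 312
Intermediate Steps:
n(u) + R(114) = 198 + 114 = 312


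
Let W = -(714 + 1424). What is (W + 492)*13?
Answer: -21398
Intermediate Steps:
W = -2138 (W = -1*2138 = -2138)
(W + 492)*13 = (-2138 + 492)*13 = -1646*13 = -21398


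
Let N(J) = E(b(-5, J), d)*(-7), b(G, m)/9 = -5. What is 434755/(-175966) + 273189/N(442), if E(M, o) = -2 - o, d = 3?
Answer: 6865251307/879830 ≈ 7802.9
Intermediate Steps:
b(G, m) = -45 (b(G, m) = 9*(-5) = -45)
N(J) = 35 (N(J) = (-2 - 1*3)*(-7) = (-2 - 3)*(-7) = -5*(-7) = 35)
434755/(-175966) + 273189/N(442) = 434755/(-175966) + 273189/35 = 434755*(-1/175966) + 273189*(1/35) = -434755/175966 + 39027/5 = 6865251307/879830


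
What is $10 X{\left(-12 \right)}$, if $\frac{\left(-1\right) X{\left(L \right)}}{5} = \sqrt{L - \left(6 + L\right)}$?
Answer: $- 50 i \sqrt{6} \approx - 122.47 i$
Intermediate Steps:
$X{\left(L \right)} = - 5 i \sqrt{6}$ ($X{\left(L \right)} = - 5 \sqrt{L - \left(6 + L\right)} = - 5 \sqrt{-6} = - 5 i \sqrt{6}$)
$10 X{\left(-12 \right)} = 10 \left(- 5 i \sqrt{6}\right) = - 50 i \sqrt{6}$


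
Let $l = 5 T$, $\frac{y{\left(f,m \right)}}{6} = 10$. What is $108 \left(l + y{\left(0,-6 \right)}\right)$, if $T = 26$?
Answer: $20520$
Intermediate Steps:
$y{\left(f,m \right)} = 60$ ($y{\left(f,m \right)} = 6 \cdot 10 = 60$)
$l = 130$ ($l = 5 \cdot 26 = 130$)
$108 \left(l + y{\left(0,-6 \right)}\right) = 108 \left(130 + 60\right) = 108 \cdot 190 = 20520$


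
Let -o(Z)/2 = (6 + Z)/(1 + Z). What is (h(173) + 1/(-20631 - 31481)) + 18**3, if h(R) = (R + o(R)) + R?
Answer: 28000142297/4533744 ≈ 6175.9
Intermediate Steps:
o(Z) = -2*(6 + Z)/(1 + Z)
h(R) = 2*R + 2*(-6 - R)/(1 + R) (h(R) = (R + 2*(-6 - R)/(1 + R)) + R = 2*R + 2*(-6 - R)/(1 + R))
(h(173) + 1/(-20631 - 31481)) + 18**3 = (2*(-6 + 173**2)/(1 + 173) + 1/(-20631 - 31481)) + 18**3 = (2*(-6 + 29929)/174 + 1/(-52112)) + 5832 = (2*(1/174)*29923 - 1/52112) + 5832 = (29923/87 - 1/52112) + 5832 = 1559347289/4533744 + 5832 = 28000142297/4533744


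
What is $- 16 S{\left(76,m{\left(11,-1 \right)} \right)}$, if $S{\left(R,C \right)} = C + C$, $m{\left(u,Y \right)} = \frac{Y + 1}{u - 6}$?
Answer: $0$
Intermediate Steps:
$m{\left(u,Y \right)} = \frac{1 + Y}{-6 + u}$
$S{\left(R,C \right)} = 2 C$
$- 16 S{\left(76,m{\left(11,-1 \right)} \right)} = - 16 \cdot 2 \frac{1 - 1}{-6 + 11} = - 16 \cdot 2 \cdot \frac{1}{5} \cdot 0 = - 16 \cdot 2 \cdot 0 = \left(-16\right) 0 = 0$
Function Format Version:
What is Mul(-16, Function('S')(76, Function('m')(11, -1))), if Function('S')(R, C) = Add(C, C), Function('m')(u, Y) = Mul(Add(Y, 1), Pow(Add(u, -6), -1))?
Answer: 0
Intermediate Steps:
Function('m')(u, Y) = Mul(Pow(Add(-6, u), -1), Add(1, Y)) (Function('m')(u, Y) = Mul(Add(1, Y), Pow(Add(-6, u), -1)) = Mul(Pow(Add(-6, u), -1), Add(1, Y)))
Function('S')(R, C) = Mul(2, C)
Mul(-16, Function('S')(76, Function('m')(11, -1))) = Mul(-16, Mul(2, Mul(Pow(Add(-6, 11), -1), Add(1, -1)))) = Mul(-16, Mul(2, Mul(Pow(5, -1), 0))) = Mul(-16, Mul(2, Mul(Rational(1, 5), 0))) = Mul(-16, Mul(2, 0)) = Mul(-16, 0) = 0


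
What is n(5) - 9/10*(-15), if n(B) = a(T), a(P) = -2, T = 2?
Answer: 23/2 ≈ 11.500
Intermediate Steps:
n(B) = -2
n(5) - 9/10*(-15) = -2 - 9/10*(-15) = -2 + 27/2 = 23/2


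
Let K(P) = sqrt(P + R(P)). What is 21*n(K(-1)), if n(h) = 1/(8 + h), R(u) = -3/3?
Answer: 28/11 - 7*I*sqrt(2)/22 ≈ 2.5455 - 0.44998*I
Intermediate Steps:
R(u) = -1 (R(u) = -3*1/3 = -1)
K(P) = sqrt(-1 + P) (K(P) = sqrt(P - 1) = sqrt(-1 + P))
21*n(K(-1)) = 21/(8 + sqrt(-1 - 1)) = 21/(8 + sqrt(-2)) = 21/(8 + I*sqrt(2))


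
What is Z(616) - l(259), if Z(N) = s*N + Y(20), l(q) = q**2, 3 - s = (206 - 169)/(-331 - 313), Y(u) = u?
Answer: -1499085/23 ≈ -65178.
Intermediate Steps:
s = 1969/644 (s = 3 - (206 - 169)/(-331 - 313) = 3 - 37/(-644) = 3 - 37*(-1)/644 = 3 - 1*(-37/644) = 3 + 37/644 = 1969/644 ≈ 3.0575)
Z(N) = 20 + 1969*N/644 (Z(N) = 1969*N/644 + 20 = 20 + 1969*N/644)
Z(616) - l(259) = (20 + (1969/644)*616) - 1*259**2 = (20 + 43318/23) - 1*67081 = 43778/23 - 67081 = -1499085/23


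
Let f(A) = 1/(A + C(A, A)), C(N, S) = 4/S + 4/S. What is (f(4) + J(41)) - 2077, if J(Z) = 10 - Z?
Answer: -12647/6 ≈ -2107.8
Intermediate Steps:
C(N, S) = 8/S
f(A) = 1/(A + 8/A)
(f(4) + J(41)) - 2077 = (4/(8 + 4²) + (10 - 1*41)) - 2077 = (4/(8 + 16) + (10 - 41)) - 2077 = (4/24 - 31) - 2077 = (4*(1/24) - 31) - 2077 = (⅙ - 31) - 2077 = -185/6 - 2077 = -12647/6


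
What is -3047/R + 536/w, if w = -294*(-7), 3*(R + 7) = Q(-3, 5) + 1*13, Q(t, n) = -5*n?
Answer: 285301/1029 ≈ 277.26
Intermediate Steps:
R = -11 (R = -7 + (-5*5 + 1*13)/3 = -7 + (-25 + 13)/3 = -7 + (⅓)*(-12) = -7 - 4 = -11)
w = 2058
-3047/R + 536/w = -3047/(-11) + 536/2058 = -3047*(-1/11) + 536*(1/2058) = 277 + 268/1029 = 285301/1029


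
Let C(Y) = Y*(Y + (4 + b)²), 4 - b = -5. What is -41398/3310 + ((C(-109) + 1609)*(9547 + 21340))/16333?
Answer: -252400860802/27031115 ≈ -9337.4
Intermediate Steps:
b = 9 (b = 4 - 1*(-5) = 4 + 5 = 9)
C(Y) = Y*(169 + Y) (C(Y) = Y*(Y + (4 + 9)²) = Y*(Y + 13²) = Y*(Y + 169) = Y*(169 + Y))
-41398/3310 + ((C(-109) + 1609)*(9547 + 21340))/16333 = -41398/3310 + ((-109*(169 - 109) + 1609)*(9547 + 21340))/16333 = -41398*1/3310 + ((-109*60 + 1609)*30887)*(1/16333) = -20699/1655 + ((-6540 + 1609)*30887)*(1/16333) = -20699/1655 - 4931*30887*(1/16333) = -20699/1655 - 152303797*1/16333 = -20699/1655 - 152303797/16333 = -252400860802/27031115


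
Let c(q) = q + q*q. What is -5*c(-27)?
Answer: -3510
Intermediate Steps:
c(q) = q + q**2
-5*c(-27) = -(-135)*(1 - 27) = -(-135)*(-26) = -5*702 = -3510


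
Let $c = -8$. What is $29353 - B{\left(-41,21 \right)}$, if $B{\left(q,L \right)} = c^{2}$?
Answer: $29289$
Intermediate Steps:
$B{\left(q,L \right)} = 64$ ($B{\left(q,L \right)} = \left(-8\right)^{2} = 64$)
$29353 - B{\left(-41,21 \right)} = 29353 - 64 = 29289$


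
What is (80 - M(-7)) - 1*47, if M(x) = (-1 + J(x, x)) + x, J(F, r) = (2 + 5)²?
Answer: -8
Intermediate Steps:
J(F, r) = 49 (J(F, r) = 7² = 49)
M(x) = 48 + x (M(x) = (-1 + 49) + x = 48 + x)
(80 - M(-7)) - 1*47 = (80 - (48 - 7)) - 1*47 = (80 - 1*41) - 47 = (80 - 41) - 47 = 39 - 47 = -8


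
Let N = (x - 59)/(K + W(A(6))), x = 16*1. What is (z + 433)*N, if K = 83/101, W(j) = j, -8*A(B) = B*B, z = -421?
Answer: 104232/743 ≈ 140.29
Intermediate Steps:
A(B) = -B²/8 (A(B) = -B*B/8 = -B²/8)
x = 16
K = 83/101 (K = 83*(1/101) = 83/101 ≈ 0.82178)
N = 8686/743 (N = (16 - 59)/(83/101 - ⅛*6²) = -43/(83/101 - ⅛*36) = -43/(83/101 - 9/2) = -43/(-743/202) = -43*(-202/743) = 8686/743 ≈ 11.690)
(z + 433)*N = (-421 + 433)*(8686/743) = 12*(8686/743) = 104232/743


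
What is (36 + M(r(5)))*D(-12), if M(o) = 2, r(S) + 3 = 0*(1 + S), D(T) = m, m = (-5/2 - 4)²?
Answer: 3211/2 ≈ 1605.5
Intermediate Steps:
m = 169/4 (m = (-5*½ - 4)² = (-5/2 - 4)² = (-13/2)² = 169/4 ≈ 42.250)
D(T) = 169/4
r(S) = -3 (r(S) = -3 + 0*(1 + S) = -3 + 0 = -3)
(36 + M(r(5)))*D(-12) = (36 + 2)*(169/4) = 38*(169/4) = 3211/2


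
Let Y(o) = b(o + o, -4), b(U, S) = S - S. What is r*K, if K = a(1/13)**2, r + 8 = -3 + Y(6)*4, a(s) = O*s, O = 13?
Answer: -11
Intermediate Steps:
b(U, S) = 0
Y(o) = 0
a(s) = 13*s
r = -11 (r = -8 + (-3 + 0*4) = -8 + (-3 + 0) = -8 - 3 = -11)
K = 1 (K = (13/13)**2 = (13*(1/13))**2 = 1**2 = 1)
r*K = -11*1 = -11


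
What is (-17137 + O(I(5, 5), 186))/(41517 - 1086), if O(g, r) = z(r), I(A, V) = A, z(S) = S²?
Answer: 17459/40431 ≈ 0.43182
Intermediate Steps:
O(g, r) = r²
(-17137 + O(I(5, 5), 186))/(41517 - 1086) = (-17137 + 186²)/(41517 - 1086) = (-17137 + 34596)/40431 = 17459*(1/40431) = 17459/40431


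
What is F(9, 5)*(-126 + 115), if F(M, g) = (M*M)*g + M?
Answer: -4554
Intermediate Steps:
F(M, g) = M + g*M² (F(M, g) = M²*g + M = g*M² + M = M + g*M²)
F(9, 5)*(-126 + 115) = (9*(1 + 9*5))*(-126 + 115) = (9*(1 + 45))*(-11) = (9*46)*(-11) = 414*(-11) = -4554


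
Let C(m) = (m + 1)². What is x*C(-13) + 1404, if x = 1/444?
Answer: 51960/37 ≈ 1404.3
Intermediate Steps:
C(m) = (1 + m)²
x = 1/444 ≈ 0.0022523
x*C(-13) + 1404 = (1 - 13)²/444 + 1404 = (1/444)*(-12)² + 1404 = (1/444)*144 + 1404 = 12/37 + 1404 = 51960/37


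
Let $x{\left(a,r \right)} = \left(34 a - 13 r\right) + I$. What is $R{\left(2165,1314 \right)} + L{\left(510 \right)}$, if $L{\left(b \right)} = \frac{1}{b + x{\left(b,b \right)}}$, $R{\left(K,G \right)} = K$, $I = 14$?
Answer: $\frac{24321611}{11234} \approx 2165.0$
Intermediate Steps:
$x{\left(a,r \right)} = 14 - 13 r + 34 a$ ($x{\left(a,r \right)} = \left(34 a - 13 r\right) + 14 = \left(- 13 r + 34 a\right) + 14 = 14 - 13 r + 34 a$)
$L{\left(b \right)} = \frac{1}{14 + 22 b}$ ($L{\left(b \right)} = \frac{1}{b + \left(14 - 13 b + 34 b\right)} = \frac{1}{b + \left(14 + 21 b\right)} = \frac{1}{14 + 22 b}$)
$R{\left(2165,1314 \right)} + L{\left(510 \right)} = 2165 + \frac{1}{2 \left(7 + 11 \cdot 510\right)} = 2165 + \frac{1}{2 \left(7 + 5610\right)} = 2165 + \frac{1}{2 \cdot 5617} = 2165 + \frac{1}{2} \cdot \frac{1}{5617} = 2165 + \frac{1}{11234} = \frac{24321611}{11234}$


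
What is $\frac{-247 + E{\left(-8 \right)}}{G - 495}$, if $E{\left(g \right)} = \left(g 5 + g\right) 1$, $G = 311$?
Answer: $\frac{295}{184} \approx 1.6033$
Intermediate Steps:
$E{\left(g \right)} = 6 g$ ($E{\left(g \right)} = \left(5 g + g\right) 1 = 6 g 1 = 6 g$)
$\frac{-247 + E{\left(-8 \right)}}{G - 495} = \frac{-247 + 6 \left(-8\right)}{311 - 495} = \frac{-247 - 48}{-184} = \left(-295\right) \left(- \frac{1}{184}\right) = \frac{295}{184}$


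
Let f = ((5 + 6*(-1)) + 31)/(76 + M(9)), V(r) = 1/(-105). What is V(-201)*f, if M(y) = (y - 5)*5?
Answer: -1/336 ≈ -0.0029762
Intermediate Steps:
M(y) = -25 + 5*y (M(y) = (-5 + y)*5 = -25 + 5*y)
V(r) = -1/105
f = 5/16 (f = ((5 + 6*(-1)) + 31)/(76 + (-25 + 5*9)) = ((5 - 6) + 31)/(76 + (-25 + 45)) = (-1 + 31)/(76 + 20) = 30/96 = 30*(1/96) = 5/16 ≈ 0.31250)
V(-201)*f = -1/105*5/16 = -1/336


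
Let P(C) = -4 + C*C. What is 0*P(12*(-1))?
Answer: 0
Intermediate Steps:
P(C) = -4 + C**2
0*P(12*(-1)) = 0*(-4 + (12*(-1))**2) = 0*(-4 + (-12)**2) = 0*(-4 + 144) = 0*140 = 0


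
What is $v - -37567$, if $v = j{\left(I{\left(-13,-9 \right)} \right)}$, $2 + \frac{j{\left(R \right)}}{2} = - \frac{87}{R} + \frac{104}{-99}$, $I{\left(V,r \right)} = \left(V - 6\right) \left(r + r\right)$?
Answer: $\frac{70651094}{1881} \approx 37560.0$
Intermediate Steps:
$I{\left(V,r \right)} = 2 r \left(-6 + V\right)$ ($I{\left(V,r \right)} = \left(-6 + V\right) 2 r = 2 r \left(-6 + V\right)$)
$j{\left(R \right)} = - \frac{604}{99} - \frac{174}{R}$ ($j{\left(R \right)} = -4 + 2 \left(- \frac{87}{R} + \frac{104}{-99}\right) = -4 + 2 \left(- \frac{87}{R} + 104 \left(- \frac{1}{99}\right)\right) = -4 + 2 \left(- \frac{87}{R} - \frac{104}{99}\right) = -4 + 2 \left(- \frac{104}{99} - \frac{87}{R}\right) = -4 - \left(\frac{208}{99} + \frac{174}{R}\right) = - \frac{604}{99} - \frac{174}{R}$)
$v = - \frac{12433}{1881}$ ($v = - \frac{604}{99} - \frac{174}{2 \left(-9\right) \left(-6 - 13\right)} = - \frac{604}{99} - \frac{174}{2 \left(-9\right) \left(-19\right)} = - \frac{604}{99} - \frac{174}{342} = - \frac{604}{99} - \frac{29}{57} = - \frac{12433}{1881} \approx -6.6098$)
$v - -37567 = - \frac{12433}{1881} - -37567 = - \frac{12433}{1881} + 37567 = \frac{70651094}{1881}$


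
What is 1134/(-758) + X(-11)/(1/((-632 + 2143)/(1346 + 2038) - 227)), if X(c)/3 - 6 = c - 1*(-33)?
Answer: -2034100915/106878 ≈ -19032.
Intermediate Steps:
X(c) = 117 + 3*c (X(c) = 18 + 3*(c - 1*(-33)) = 18 + 3*(c + 33) = 18 + 3*(33 + c) = 18 + (99 + 3*c) = 117 + 3*c)
1134/(-758) + X(-11)/(1/((-632 + 2143)/(1346 + 2038) - 227)) = 1134/(-758) + (117 + 3*(-11))/(1/((-632 + 2143)/(1346 + 2038) - 227)) = 1134*(-1/758) + (117 - 33)/(1/(1511/3384 - 227)) = -567/379 + 84/(1/(1511*(1/3384) - 227)) = -567/379 + 84/(1/(1511/3384 - 227)) = -567/379 + 84/(1/(-766657/3384)) = -567/379 + 84/(-3384/766657) = -567/379 + 84*(-766657/3384) = -567/379 - 5366599/282 = -2034100915/106878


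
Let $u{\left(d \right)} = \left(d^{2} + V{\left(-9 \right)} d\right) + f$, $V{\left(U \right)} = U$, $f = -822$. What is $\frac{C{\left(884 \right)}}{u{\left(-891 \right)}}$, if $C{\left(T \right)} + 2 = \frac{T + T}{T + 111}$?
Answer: $- \frac{37}{132845435} \approx -2.7852 \cdot 10^{-7}$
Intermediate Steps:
$u{\left(d \right)} = -822 + d^{2} - 9 d$ ($u{\left(d \right)} = \left(d^{2} - 9 d\right) - 822 = -822 + d^{2} - 9 d$)
$C{\left(T \right)} = -2 + \frac{2 T}{111 + T}$ ($C{\left(T \right)} = -2 + \frac{T + T}{T + 111} = -2 + \frac{2 T}{111 + T}$)
$\frac{C{\left(884 \right)}}{u{\left(-891 \right)}} = \frac{\left(-222\right) \frac{1}{111 + 884}}{-822 + \left(-891\right)^{2} - -8019} = \frac{\left(-222\right) \frac{1}{995}}{-822 + 793881 + 8019} = \frac{\left(-222\right) \frac{1}{995}}{801078} = \left(- \frac{222}{995}\right) \frac{1}{801078} = - \frac{37}{132845435}$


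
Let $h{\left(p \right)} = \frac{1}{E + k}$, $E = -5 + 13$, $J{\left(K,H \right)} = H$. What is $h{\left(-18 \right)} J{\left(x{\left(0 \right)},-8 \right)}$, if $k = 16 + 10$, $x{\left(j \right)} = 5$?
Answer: $- \frac{4}{17} \approx -0.23529$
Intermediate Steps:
$k = 26$
$E = 8$
$h{\left(p \right)} = \frac{1}{34}$ ($h{\left(p \right)} = \frac{1}{8 + 26} = \frac{1}{34}$)
$h{\left(-18 \right)} J{\left(x{\left(0 \right)},-8 \right)} = \frac{1}{34} \left(-8\right) = - \frac{4}{17}$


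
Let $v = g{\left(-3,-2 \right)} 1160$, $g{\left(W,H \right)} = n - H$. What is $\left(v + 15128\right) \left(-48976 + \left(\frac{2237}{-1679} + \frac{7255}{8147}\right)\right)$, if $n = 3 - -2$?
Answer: $- \frac{15574755569303136}{13678813} \approx -1.1386 \cdot 10^{9}$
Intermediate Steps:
$n = 5$ ($n = 3 + 2 = 5$)
$g{\left(W,H \right)} = 5 - H$
$v = 8120$ ($v = \left(5 - -2\right) 1160 = \left(5 + 2\right) 1160 = 7 \cdot 1160 = 8120$)
$\left(v + 15128\right) \left(-48976 + \left(\frac{2237}{-1679} + \frac{7255}{8147}\right)\right) = \left(8120 + 15128\right) \left(-48976 + \left(\frac{2237}{-1679} + \frac{7255}{8147}\right)\right) = 23248 \left(-48976 + \left(2237 \left(- \frac{1}{1679}\right) + 7255 \cdot \frac{1}{8147}\right)\right) = 23248 \left(-48976 + \left(- \frac{2237}{1679} + \frac{7255}{8147}\right)\right) = 23248 \left(-48976 - \frac{6043694}{13678813}\right) = 23248 \left(- \frac{669939589182}{13678813}\right) = - \frac{15574755569303136}{13678813}$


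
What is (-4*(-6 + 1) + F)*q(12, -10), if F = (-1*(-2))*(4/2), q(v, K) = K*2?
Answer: -480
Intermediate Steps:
q(v, K) = 2*K
F = 4 (F = 2*(4*(½)) = 2*2 = 4)
(-4*(-6 + 1) + F)*q(12, -10) = (-4*(-6 + 1) + 4)*(2*(-10)) = (-4*(-5) + 4)*(-20) = (20 + 4)*(-20) = 24*(-20) = -480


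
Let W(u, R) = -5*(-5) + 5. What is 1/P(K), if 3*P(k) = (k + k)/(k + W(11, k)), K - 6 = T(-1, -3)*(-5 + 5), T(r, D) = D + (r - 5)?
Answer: 9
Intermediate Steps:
W(u, R) = 30 (W(u, R) = 25 + 5 = 30)
T(r, D) = -5 + D + r (T(r, D) = D + (-5 + r) = -5 + D + r)
K = 6 (K = 6 + (-5 - 3 - 1)*(-5 + 5) = 6 - 9*0 = 6 + 0 = 6)
P(k) = 2*k/(3*(30 + k)) (P(k) = ((k + k)/(k + 30))/3 = ((2*k)/(30 + k))/3 = (2*k/(30 + k))/3 = 2*k/(3*(30 + k)))
1/P(K) = 1/((⅔)*6/(30 + 6)) = 1/((⅔)*6/36) = 1/((⅔)*6*(1/36)) = 1/(⅑) = 9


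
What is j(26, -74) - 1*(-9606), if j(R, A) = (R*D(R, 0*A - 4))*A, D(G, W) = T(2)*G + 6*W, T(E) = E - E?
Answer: 55782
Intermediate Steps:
T(E) = 0
D(G, W) = 6*W (D(G, W) = 0*G + 6*W = 0 + 6*W = 6*W)
j(R, A) = -24*A*R (j(R, A) = (R*(6*(0*A - 4)))*A = (R*(6*(0 - 4)))*A = (R*(6*(-4)))*A = (R*(-24))*A = (-24*R)*A = -24*A*R)
j(26, -74) - 1*(-9606) = -24*(-74)*26 - 1*(-9606) = 46176 + 9606 = 55782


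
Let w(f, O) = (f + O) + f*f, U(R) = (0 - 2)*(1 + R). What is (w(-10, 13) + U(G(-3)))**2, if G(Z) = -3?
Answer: 11449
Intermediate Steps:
U(R) = -2 - 2*R (U(R) = -2*(1 + R) = -2 - 2*R)
w(f, O) = O + f + f**2 (w(f, O) = (O + f) + f**2 = O + f + f**2)
(w(-10, 13) + U(G(-3)))**2 = ((13 - 10 + (-10)**2) + (-2 - 2*(-3)))**2 = ((13 - 10 + 100) + (-2 + 6))**2 = (103 + 4)**2 = 107**2 = 11449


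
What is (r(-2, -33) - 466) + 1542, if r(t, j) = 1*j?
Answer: 1043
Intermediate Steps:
r(t, j) = j
(r(-2, -33) - 466) + 1542 = (-33 - 466) + 1542 = -499 + 1542 = 1043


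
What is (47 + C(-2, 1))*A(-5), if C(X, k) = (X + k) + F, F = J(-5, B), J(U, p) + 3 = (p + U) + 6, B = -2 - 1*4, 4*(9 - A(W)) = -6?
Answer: 399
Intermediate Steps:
A(W) = 21/2 (A(W) = 9 - ¼*(-6) = 9 + 3/2 = 21/2)
B = -6 (B = -2 - 4 = -6)
J(U, p) = 3 + U + p (J(U, p) = -3 + ((p + U) + 6) = -3 + ((U + p) + 6) = -3 + (6 + U + p) = 3 + U + p)
F = -8 (F = 3 - 5 - 6 = -8)
C(X, k) = -8 + X + k (C(X, k) = (X + k) - 8 = -8 + X + k)
(47 + C(-2, 1))*A(-5) = (47 + (-8 - 2 + 1))*(21/2) = (47 - 9)*(21/2) = 38*(21/2) = 399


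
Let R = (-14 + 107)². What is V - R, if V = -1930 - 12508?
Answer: -23087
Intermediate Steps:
V = -14438
R = 8649 (R = 93² = 8649)
V - R = -14438 - 1*8649 = -14438 - 8649 = -23087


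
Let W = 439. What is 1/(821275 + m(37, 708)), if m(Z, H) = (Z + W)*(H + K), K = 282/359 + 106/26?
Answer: 4667/5416508629 ≈ 8.6163e-7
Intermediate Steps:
K = 22693/4667 (K = 282*(1/359) + 106*(1/26) = 282/359 + 53/13 = 22693/4667 ≈ 4.8624)
m(Z, H) = (439 + Z)*(22693/4667 + H) (m(Z, H) = (Z + 439)*(H + 22693/4667) = (439 + Z)*(22693/4667 + H))
1/(821275 + m(37, 708)) = 1/(821275 + (9962227/4667 + 439*708 + (22693/4667)*37 + 708*37)) = 1/(821275 + (9962227/4667 + 310812 + 839641/4667 + 26196)) = 1/(821275 + 1583618204/4667) = 1/(5416508629/4667) = 4667/5416508629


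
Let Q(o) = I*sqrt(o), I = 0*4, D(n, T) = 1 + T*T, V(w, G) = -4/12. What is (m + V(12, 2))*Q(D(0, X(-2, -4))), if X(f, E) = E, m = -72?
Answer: 0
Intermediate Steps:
V(w, G) = -1/3 (V(w, G) = -4*1/12 = -1/3)
D(n, T) = 1 + T**2
I = 0
Q(o) = 0 (Q(o) = 0*sqrt(o) = 0)
(m + V(12, 2))*Q(D(0, X(-2, -4))) = (-72 - 1/3)*0 = -217/3*0 = 0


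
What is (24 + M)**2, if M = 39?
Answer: 3969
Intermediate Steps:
(24 + M)**2 = (24 + 39)**2 = 63**2 = 3969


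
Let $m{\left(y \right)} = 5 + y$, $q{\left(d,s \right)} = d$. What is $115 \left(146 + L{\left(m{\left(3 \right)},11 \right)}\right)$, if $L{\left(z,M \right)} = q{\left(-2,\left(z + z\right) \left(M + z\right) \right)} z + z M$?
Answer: $25070$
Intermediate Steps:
$L{\left(z,M \right)} = - 2 z + M z$ ($L{\left(z,M \right)} = - 2 z + z M = - 2 z + M z$)
$115 \left(146 + L{\left(m{\left(3 \right)},11 \right)}\right) = 115 \left(146 + \left(5 + 3\right) \left(-2 + 11\right)\right) = 115 \left(146 + 8 \cdot 9\right) = 115 \left(146 + 72\right) = 115 \cdot 218 = 25070$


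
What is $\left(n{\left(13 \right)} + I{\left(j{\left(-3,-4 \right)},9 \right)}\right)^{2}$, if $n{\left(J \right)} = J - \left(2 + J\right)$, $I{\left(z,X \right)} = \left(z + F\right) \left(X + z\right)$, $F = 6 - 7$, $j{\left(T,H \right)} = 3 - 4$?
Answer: $324$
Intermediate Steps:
$j{\left(T,H \right)} = -1$ ($j{\left(T,H \right)} = 3 - 4 = -1$)
$F = -1$ ($F = 6 - 7 = -1$)
$I{\left(z,X \right)} = \left(-1 + z\right) \left(X + z\right)$ ($I{\left(z,X \right)} = \left(z - 1\right) \left(X + z\right) = \left(-1 + z\right) \left(X + z\right)$)
$n{\left(J \right)} = -2$
$\left(n{\left(13 \right)} + I{\left(j{\left(-3,-4 \right)},9 \right)}\right)^{2} = \left(-2 + \left(\left(-1\right)^{2} - 9 - -1 + 9 \left(-1\right)\right)\right)^{2} = \left(-2 + \left(1 - 9 + 1 - 9\right)\right)^{2} = \left(-2 - 16\right)^{2} = \left(-18\right)^{2} = 324$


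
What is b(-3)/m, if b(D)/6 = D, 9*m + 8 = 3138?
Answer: -81/1565 ≈ -0.051757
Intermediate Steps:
m = 3130/9 (m = -8/9 + (⅑)*3138 = -8/9 + 1046/3 = 3130/9 ≈ 347.78)
b(D) = 6*D
b(-3)/m = (6*(-3))/(3130/9) = -18*9/3130 = -81/1565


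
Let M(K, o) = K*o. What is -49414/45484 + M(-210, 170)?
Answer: -811914107/22742 ≈ -35701.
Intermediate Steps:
-49414/45484 + M(-210, 170) = -49414/45484 - 210*170 = -49414*1/45484 - 35700 = -24707/22742 - 35700 = -811914107/22742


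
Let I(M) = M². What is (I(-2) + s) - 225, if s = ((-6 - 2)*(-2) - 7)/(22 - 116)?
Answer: -20783/94 ≈ -221.10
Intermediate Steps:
s = -9/94 (s = (-8*(-2) - 7)/(-94) = (16 - 7)*(-1/94) = 9*(-1/94) = -9/94 ≈ -0.095745)
(I(-2) + s) - 225 = ((-2)² - 9/94) - 225 = (4 - 9/94) - 225 = 367/94 - 225 = -20783/94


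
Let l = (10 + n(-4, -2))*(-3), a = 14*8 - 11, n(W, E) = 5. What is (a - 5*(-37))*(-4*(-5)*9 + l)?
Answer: 38610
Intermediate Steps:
a = 101 (a = 112 - 11 = 101)
l = -45 (l = (10 + 5)*(-3) = 15*(-3) = -45)
(a - 5*(-37))*(-4*(-5)*9 + l) = (101 - 5*(-37))*(-4*(-5)*9 - 45) = (101 - 1*(-185))*(20*9 - 45) = (101 + 185)*(180 - 45) = 286*135 = 38610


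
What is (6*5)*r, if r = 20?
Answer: 600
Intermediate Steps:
(6*5)*r = (6*5)*20 = 30*20 = 600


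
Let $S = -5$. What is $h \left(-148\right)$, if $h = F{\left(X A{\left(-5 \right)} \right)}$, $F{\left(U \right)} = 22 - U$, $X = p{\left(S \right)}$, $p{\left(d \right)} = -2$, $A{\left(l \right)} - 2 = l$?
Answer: $-2368$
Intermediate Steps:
$A{\left(l \right)} = 2 + l$
$X = -2$
$h = 16$ ($h = 22 - - 2 \left(2 - 5\right) = 22 - \left(-2\right) \left(-3\right) = 22 - 6 = 16$)
$h \left(-148\right) = 16 \left(-148\right) = -2368$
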